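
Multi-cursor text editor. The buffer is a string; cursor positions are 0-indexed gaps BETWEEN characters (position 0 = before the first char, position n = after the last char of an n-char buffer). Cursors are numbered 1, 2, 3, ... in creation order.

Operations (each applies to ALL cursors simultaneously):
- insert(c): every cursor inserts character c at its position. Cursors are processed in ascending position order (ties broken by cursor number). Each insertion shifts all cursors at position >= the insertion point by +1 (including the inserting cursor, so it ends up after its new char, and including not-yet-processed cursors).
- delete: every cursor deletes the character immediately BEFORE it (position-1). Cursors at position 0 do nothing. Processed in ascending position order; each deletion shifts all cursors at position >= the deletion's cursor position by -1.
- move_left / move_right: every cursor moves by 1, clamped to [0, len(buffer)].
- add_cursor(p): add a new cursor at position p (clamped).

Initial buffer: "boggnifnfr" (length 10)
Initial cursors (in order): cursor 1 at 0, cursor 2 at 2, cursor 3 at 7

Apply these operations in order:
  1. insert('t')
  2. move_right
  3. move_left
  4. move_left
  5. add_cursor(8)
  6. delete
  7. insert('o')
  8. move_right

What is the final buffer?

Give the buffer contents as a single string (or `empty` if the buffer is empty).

Answer: otbotggnootnfr

Derivation:
After op 1 (insert('t')): buffer="tbotggniftnfr" (len 13), cursors c1@1 c2@4 c3@10, authorship 1..2.....3...
After op 2 (move_right): buffer="tbotggniftnfr" (len 13), cursors c1@2 c2@5 c3@11, authorship 1..2.....3...
After op 3 (move_left): buffer="tbotggniftnfr" (len 13), cursors c1@1 c2@4 c3@10, authorship 1..2.....3...
After op 4 (move_left): buffer="tbotggniftnfr" (len 13), cursors c1@0 c2@3 c3@9, authorship 1..2.....3...
After op 5 (add_cursor(8)): buffer="tbotggniftnfr" (len 13), cursors c1@0 c2@3 c4@8 c3@9, authorship 1..2.....3...
After op 6 (delete): buffer="tbtggntnfr" (len 10), cursors c1@0 c2@2 c3@6 c4@6, authorship 1.2...3...
After op 7 (insert('o')): buffer="otbotggnootnfr" (len 14), cursors c1@1 c2@4 c3@10 c4@10, authorship 11.22...343...
After op 8 (move_right): buffer="otbotggnootnfr" (len 14), cursors c1@2 c2@5 c3@11 c4@11, authorship 11.22...343...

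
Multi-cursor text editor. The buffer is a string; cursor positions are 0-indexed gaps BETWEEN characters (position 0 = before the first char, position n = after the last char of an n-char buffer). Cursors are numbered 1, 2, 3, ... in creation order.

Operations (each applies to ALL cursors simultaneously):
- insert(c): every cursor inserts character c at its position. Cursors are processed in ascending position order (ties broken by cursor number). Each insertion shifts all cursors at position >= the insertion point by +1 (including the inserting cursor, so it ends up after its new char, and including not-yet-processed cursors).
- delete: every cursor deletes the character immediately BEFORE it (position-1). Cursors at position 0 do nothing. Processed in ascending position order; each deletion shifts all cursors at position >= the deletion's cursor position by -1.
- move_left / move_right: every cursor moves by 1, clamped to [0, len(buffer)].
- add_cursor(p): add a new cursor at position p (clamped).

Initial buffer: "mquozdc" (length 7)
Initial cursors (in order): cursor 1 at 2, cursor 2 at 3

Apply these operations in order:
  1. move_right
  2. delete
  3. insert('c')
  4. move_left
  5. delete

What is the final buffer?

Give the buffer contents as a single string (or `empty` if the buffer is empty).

After op 1 (move_right): buffer="mquozdc" (len 7), cursors c1@3 c2@4, authorship .......
After op 2 (delete): buffer="mqzdc" (len 5), cursors c1@2 c2@2, authorship .....
After op 3 (insert('c')): buffer="mqcczdc" (len 7), cursors c1@4 c2@4, authorship ..12...
After op 4 (move_left): buffer="mqcczdc" (len 7), cursors c1@3 c2@3, authorship ..12...
After op 5 (delete): buffer="mczdc" (len 5), cursors c1@1 c2@1, authorship .2...

Answer: mczdc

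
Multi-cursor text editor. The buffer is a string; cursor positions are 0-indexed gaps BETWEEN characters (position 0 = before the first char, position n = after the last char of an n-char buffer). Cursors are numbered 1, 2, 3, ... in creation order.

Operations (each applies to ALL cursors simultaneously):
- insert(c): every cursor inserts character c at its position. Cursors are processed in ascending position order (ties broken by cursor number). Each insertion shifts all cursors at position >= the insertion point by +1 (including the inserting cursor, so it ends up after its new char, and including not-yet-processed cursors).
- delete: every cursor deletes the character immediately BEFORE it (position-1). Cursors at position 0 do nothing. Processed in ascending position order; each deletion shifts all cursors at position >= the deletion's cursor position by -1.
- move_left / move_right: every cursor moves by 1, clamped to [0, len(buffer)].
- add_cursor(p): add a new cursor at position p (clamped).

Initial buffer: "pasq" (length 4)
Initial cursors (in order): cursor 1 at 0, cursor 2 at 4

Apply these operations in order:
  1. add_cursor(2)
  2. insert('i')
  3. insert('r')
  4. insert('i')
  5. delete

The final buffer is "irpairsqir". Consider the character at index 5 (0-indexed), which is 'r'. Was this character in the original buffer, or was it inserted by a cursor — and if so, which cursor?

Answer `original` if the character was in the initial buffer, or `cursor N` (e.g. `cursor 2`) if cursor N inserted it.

After op 1 (add_cursor(2)): buffer="pasq" (len 4), cursors c1@0 c3@2 c2@4, authorship ....
After op 2 (insert('i')): buffer="ipaisqi" (len 7), cursors c1@1 c3@4 c2@7, authorship 1..3..2
After op 3 (insert('r')): buffer="irpairsqir" (len 10), cursors c1@2 c3@6 c2@10, authorship 11..33..22
After op 4 (insert('i')): buffer="iripairisqiri" (len 13), cursors c1@3 c3@8 c2@13, authorship 111..333..222
After op 5 (delete): buffer="irpairsqir" (len 10), cursors c1@2 c3@6 c2@10, authorship 11..33..22
Authorship (.=original, N=cursor N): 1 1 . . 3 3 . . 2 2
Index 5: author = 3

Answer: cursor 3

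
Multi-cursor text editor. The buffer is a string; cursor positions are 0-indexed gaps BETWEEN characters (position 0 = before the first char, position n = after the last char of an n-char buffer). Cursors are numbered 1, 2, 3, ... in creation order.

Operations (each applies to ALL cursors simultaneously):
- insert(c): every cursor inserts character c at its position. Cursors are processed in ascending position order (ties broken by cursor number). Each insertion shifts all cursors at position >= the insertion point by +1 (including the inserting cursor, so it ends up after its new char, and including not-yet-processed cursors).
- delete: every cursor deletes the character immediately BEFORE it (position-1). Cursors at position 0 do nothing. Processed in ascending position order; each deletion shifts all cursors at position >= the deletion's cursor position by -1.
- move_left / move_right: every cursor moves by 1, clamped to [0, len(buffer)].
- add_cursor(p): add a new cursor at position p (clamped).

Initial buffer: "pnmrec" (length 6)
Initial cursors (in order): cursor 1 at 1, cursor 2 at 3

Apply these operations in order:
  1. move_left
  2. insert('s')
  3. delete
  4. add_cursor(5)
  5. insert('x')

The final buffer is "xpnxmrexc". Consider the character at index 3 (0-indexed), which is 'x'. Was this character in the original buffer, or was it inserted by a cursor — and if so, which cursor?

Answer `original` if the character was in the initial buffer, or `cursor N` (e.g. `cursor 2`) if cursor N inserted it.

Answer: cursor 2

Derivation:
After op 1 (move_left): buffer="pnmrec" (len 6), cursors c1@0 c2@2, authorship ......
After op 2 (insert('s')): buffer="spnsmrec" (len 8), cursors c1@1 c2@4, authorship 1..2....
After op 3 (delete): buffer="pnmrec" (len 6), cursors c1@0 c2@2, authorship ......
After op 4 (add_cursor(5)): buffer="pnmrec" (len 6), cursors c1@0 c2@2 c3@5, authorship ......
After op 5 (insert('x')): buffer="xpnxmrexc" (len 9), cursors c1@1 c2@4 c3@8, authorship 1..2...3.
Authorship (.=original, N=cursor N): 1 . . 2 . . . 3 .
Index 3: author = 2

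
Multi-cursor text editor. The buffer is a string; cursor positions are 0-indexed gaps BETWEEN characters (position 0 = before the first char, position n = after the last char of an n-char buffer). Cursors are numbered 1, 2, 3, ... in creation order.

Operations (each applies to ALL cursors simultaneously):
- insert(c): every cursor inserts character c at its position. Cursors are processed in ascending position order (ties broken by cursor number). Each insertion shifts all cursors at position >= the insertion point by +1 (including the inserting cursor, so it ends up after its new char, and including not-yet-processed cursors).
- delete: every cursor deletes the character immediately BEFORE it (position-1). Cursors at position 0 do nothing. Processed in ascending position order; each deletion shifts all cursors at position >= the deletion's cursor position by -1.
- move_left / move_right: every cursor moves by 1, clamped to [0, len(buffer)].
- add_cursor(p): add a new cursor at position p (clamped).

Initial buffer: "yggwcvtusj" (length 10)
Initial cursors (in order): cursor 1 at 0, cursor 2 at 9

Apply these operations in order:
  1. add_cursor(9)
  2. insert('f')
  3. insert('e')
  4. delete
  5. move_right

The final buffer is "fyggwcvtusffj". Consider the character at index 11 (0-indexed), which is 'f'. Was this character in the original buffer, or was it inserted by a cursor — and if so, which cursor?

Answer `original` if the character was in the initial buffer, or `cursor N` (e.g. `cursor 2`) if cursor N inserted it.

Answer: cursor 3

Derivation:
After op 1 (add_cursor(9)): buffer="yggwcvtusj" (len 10), cursors c1@0 c2@9 c3@9, authorship ..........
After op 2 (insert('f')): buffer="fyggwcvtusffj" (len 13), cursors c1@1 c2@12 c3@12, authorship 1.........23.
After op 3 (insert('e')): buffer="feyggwcvtusffeej" (len 16), cursors c1@2 c2@15 c3@15, authorship 11.........2323.
After op 4 (delete): buffer="fyggwcvtusffj" (len 13), cursors c1@1 c2@12 c3@12, authorship 1.........23.
After op 5 (move_right): buffer="fyggwcvtusffj" (len 13), cursors c1@2 c2@13 c3@13, authorship 1.........23.
Authorship (.=original, N=cursor N): 1 . . . . . . . . . 2 3 .
Index 11: author = 3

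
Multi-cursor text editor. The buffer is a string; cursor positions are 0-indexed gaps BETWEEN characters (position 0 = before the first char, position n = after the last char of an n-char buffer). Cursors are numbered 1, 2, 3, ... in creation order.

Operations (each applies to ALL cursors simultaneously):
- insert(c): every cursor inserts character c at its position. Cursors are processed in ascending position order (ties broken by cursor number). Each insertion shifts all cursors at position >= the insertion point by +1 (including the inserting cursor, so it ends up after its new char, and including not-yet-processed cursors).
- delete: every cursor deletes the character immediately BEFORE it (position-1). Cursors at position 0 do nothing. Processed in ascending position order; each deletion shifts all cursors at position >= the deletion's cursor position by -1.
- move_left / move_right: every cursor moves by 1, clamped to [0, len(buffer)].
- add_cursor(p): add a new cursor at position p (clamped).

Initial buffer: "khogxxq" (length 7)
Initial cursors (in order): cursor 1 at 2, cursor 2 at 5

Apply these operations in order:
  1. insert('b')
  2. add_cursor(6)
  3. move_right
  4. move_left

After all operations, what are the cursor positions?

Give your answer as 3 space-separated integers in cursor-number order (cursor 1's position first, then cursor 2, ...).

Answer: 3 7 6

Derivation:
After op 1 (insert('b')): buffer="khbogxbxq" (len 9), cursors c1@3 c2@7, authorship ..1...2..
After op 2 (add_cursor(6)): buffer="khbogxbxq" (len 9), cursors c1@3 c3@6 c2@7, authorship ..1...2..
After op 3 (move_right): buffer="khbogxbxq" (len 9), cursors c1@4 c3@7 c2@8, authorship ..1...2..
After op 4 (move_left): buffer="khbogxbxq" (len 9), cursors c1@3 c3@6 c2@7, authorship ..1...2..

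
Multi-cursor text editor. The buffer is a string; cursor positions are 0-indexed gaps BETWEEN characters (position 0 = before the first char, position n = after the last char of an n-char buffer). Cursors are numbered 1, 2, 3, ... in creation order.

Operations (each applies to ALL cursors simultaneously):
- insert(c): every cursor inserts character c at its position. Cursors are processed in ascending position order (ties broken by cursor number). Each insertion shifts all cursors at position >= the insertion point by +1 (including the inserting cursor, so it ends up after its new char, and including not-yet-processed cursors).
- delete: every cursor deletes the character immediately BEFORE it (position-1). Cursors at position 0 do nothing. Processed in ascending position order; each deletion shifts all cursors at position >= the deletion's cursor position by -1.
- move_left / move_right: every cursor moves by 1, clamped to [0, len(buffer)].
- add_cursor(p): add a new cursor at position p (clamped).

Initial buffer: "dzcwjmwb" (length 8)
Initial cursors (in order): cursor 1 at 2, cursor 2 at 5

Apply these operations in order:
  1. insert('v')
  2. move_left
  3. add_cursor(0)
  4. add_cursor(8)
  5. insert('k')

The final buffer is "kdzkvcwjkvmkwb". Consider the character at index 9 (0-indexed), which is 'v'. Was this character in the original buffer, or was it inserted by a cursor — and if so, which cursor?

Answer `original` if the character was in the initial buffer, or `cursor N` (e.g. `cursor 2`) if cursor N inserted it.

Answer: cursor 2

Derivation:
After op 1 (insert('v')): buffer="dzvcwjvmwb" (len 10), cursors c1@3 c2@7, authorship ..1...2...
After op 2 (move_left): buffer="dzvcwjvmwb" (len 10), cursors c1@2 c2@6, authorship ..1...2...
After op 3 (add_cursor(0)): buffer="dzvcwjvmwb" (len 10), cursors c3@0 c1@2 c2@6, authorship ..1...2...
After op 4 (add_cursor(8)): buffer="dzvcwjvmwb" (len 10), cursors c3@0 c1@2 c2@6 c4@8, authorship ..1...2...
After op 5 (insert('k')): buffer="kdzkvcwjkvmkwb" (len 14), cursors c3@1 c1@4 c2@9 c4@12, authorship 3..11...22.4..
Authorship (.=original, N=cursor N): 3 . . 1 1 . . . 2 2 . 4 . .
Index 9: author = 2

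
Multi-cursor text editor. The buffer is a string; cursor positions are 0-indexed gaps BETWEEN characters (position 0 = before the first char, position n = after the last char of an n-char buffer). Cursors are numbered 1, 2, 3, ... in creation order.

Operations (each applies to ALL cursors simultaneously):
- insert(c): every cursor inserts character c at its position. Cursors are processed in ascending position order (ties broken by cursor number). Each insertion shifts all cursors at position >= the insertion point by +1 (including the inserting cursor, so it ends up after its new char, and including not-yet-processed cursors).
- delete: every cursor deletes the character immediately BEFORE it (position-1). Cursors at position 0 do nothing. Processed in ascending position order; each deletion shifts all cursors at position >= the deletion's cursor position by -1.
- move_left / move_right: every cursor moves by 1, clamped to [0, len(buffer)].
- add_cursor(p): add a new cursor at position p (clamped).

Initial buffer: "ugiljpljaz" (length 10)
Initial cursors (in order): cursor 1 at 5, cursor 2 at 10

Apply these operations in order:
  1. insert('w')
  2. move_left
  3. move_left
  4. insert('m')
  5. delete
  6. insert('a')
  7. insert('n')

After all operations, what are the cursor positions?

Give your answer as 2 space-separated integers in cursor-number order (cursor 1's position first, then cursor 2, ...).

After op 1 (insert('w')): buffer="ugiljwpljazw" (len 12), cursors c1@6 c2@12, authorship .....1.....2
After op 2 (move_left): buffer="ugiljwpljazw" (len 12), cursors c1@5 c2@11, authorship .....1.....2
After op 3 (move_left): buffer="ugiljwpljazw" (len 12), cursors c1@4 c2@10, authorship .....1.....2
After op 4 (insert('m')): buffer="ugilmjwpljamzw" (len 14), cursors c1@5 c2@12, authorship ....1.1....2.2
After op 5 (delete): buffer="ugiljwpljazw" (len 12), cursors c1@4 c2@10, authorship .....1.....2
After op 6 (insert('a')): buffer="ugilajwpljaazw" (len 14), cursors c1@5 c2@12, authorship ....1.1....2.2
After op 7 (insert('n')): buffer="ugilanjwpljaanzw" (len 16), cursors c1@6 c2@14, authorship ....11.1....22.2

Answer: 6 14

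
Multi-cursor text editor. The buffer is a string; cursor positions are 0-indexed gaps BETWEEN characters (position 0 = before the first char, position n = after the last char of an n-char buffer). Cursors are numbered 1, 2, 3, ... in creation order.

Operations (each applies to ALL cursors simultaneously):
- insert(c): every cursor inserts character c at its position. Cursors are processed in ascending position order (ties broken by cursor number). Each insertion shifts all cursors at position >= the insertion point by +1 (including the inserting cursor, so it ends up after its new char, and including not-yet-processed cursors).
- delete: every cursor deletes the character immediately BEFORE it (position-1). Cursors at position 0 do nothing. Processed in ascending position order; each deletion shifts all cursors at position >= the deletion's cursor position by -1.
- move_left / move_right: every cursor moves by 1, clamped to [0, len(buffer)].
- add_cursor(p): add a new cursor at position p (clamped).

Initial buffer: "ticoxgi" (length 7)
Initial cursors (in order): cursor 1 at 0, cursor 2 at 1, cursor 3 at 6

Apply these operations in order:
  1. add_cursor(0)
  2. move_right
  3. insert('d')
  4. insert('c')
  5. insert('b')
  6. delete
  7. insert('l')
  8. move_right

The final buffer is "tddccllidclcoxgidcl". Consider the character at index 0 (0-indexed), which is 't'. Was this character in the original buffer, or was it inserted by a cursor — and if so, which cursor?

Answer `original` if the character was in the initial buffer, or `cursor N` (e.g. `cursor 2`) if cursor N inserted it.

Answer: original

Derivation:
After op 1 (add_cursor(0)): buffer="ticoxgi" (len 7), cursors c1@0 c4@0 c2@1 c3@6, authorship .......
After op 2 (move_right): buffer="ticoxgi" (len 7), cursors c1@1 c4@1 c2@2 c3@7, authorship .......
After op 3 (insert('d')): buffer="tddidcoxgid" (len 11), cursors c1@3 c4@3 c2@5 c3@11, authorship .14.2.....3
After op 4 (insert('c')): buffer="tddccidccoxgidc" (len 15), cursors c1@5 c4@5 c2@8 c3@15, authorship .1414.22.....33
After op 5 (insert('b')): buffer="tddccbbidcbcoxgidcb" (len 19), cursors c1@7 c4@7 c2@11 c3@19, authorship .141414.222.....333
After op 6 (delete): buffer="tddccidccoxgidc" (len 15), cursors c1@5 c4@5 c2@8 c3@15, authorship .1414.22.....33
After op 7 (insert('l')): buffer="tddccllidclcoxgidcl" (len 19), cursors c1@7 c4@7 c2@11 c3@19, authorship .141414.222.....333
After op 8 (move_right): buffer="tddccllidclcoxgidcl" (len 19), cursors c1@8 c4@8 c2@12 c3@19, authorship .141414.222.....333
Authorship (.=original, N=cursor N): . 1 4 1 4 1 4 . 2 2 2 . . . . . 3 3 3
Index 0: author = original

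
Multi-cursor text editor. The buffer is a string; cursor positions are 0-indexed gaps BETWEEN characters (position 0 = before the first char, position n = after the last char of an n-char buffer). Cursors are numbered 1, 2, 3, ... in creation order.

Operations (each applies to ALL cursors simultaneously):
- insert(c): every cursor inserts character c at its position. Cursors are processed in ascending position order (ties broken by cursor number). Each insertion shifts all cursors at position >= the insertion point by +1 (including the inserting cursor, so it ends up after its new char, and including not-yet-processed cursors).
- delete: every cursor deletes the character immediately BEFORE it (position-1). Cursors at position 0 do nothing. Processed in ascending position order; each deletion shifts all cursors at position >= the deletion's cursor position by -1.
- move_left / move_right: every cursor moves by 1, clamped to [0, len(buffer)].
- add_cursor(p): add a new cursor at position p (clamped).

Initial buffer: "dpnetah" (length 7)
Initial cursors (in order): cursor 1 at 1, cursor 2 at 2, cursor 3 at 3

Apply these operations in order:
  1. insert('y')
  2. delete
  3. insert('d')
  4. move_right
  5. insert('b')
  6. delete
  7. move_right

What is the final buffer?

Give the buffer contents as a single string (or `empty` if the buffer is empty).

After op 1 (insert('y')): buffer="dypynyetah" (len 10), cursors c1@2 c2@4 c3@6, authorship .1.2.3....
After op 2 (delete): buffer="dpnetah" (len 7), cursors c1@1 c2@2 c3@3, authorship .......
After op 3 (insert('d')): buffer="ddpdndetah" (len 10), cursors c1@2 c2@4 c3@6, authorship .1.2.3....
After op 4 (move_right): buffer="ddpdndetah" (len 10), cursors c1@3 c2@5 c3@7, authorship .1.2.3....
After op 5 (insert('b')): buffer="ddpbdnbdebtah" (len 13), cursors c1@4 c2@7 c3@10, authorship .1.12.23.3...
After op 6 (delete): buffer="ddpdndetah" (len 10), cursors c1@3 c2@5 c3@7, authorship .1.2.3....
After op 7 (move_right): buffer="ddpdndetah" (len 10), cursors c1@4 c2@6 c3@8, authorship .1.2.3....

Answer: ddpdndetah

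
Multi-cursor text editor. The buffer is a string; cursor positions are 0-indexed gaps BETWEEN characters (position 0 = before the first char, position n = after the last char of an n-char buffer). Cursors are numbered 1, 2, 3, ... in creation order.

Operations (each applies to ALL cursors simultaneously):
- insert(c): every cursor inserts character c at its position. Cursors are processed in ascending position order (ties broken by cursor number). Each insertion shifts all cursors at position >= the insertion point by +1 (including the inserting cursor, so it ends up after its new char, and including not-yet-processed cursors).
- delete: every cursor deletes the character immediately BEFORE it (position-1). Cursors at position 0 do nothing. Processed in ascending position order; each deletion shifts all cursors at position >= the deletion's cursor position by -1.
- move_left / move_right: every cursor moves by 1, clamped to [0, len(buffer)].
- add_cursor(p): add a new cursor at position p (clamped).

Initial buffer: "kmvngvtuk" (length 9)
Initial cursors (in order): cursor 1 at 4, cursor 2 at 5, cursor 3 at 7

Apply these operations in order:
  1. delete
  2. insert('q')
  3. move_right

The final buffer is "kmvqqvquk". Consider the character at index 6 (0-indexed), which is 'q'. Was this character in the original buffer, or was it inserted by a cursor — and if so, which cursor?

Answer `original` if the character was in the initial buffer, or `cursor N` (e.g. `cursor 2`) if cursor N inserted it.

Answer: cursor 3

Derivation:
After op 1 (delete): buffer="kmvvuk" (len 6), cursors c1@3 c2@3 c3@4, authorship ......
After op 2 (insert('q')): buffer="kmvqqvquk" (len 9), cursors c1@5 c2@5 c3@7, authorship ...12.3..
After op 3 (move_right): buffer="kmvqqvquk" (len 9), cursors c1@6 c2@6 c3@8, authorship ...12.3..
Authorship (.=original, N=cursor N): . . . 1 2 . 3 . .
Index 6: author = 3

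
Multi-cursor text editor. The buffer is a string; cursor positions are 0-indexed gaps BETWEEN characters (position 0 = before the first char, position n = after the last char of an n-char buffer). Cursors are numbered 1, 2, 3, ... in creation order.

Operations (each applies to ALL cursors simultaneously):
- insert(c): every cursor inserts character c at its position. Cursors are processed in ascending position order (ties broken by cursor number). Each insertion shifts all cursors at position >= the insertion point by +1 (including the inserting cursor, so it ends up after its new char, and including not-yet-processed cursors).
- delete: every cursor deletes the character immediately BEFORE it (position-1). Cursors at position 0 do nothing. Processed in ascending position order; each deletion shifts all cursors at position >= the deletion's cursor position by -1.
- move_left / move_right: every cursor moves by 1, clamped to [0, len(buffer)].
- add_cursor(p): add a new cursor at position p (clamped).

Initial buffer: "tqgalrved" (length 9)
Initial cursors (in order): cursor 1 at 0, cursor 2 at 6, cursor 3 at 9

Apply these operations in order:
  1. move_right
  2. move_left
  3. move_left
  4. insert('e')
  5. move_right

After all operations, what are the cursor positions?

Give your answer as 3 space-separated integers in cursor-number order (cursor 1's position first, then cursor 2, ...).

After op 1 (move_right): buffer="tqgalrved" (len 9), cursors c1@1 c2@7 c3@9, authorship .........
After op 2 (move_left): buffer="tqgalrved" (len 9), cursors c1@0 c2@6 c3@8, authorship .........
After op 3 (move_left): buffer="tqgalrved" (len 9), cursors c1@0 c2@5 c3@7, authorship .........
After op 4 (insert('e')): buffer="etqgalerveed" (len 12), cursors c1@1 c2@7 c3@10, authorship 1.....2..3..
After op 5 (move_right): buffer="etqgalerveed" (len 12), cursors c1@2 c2@8 c3@11, authorship 1.....2..3..

Answer: 2 8 11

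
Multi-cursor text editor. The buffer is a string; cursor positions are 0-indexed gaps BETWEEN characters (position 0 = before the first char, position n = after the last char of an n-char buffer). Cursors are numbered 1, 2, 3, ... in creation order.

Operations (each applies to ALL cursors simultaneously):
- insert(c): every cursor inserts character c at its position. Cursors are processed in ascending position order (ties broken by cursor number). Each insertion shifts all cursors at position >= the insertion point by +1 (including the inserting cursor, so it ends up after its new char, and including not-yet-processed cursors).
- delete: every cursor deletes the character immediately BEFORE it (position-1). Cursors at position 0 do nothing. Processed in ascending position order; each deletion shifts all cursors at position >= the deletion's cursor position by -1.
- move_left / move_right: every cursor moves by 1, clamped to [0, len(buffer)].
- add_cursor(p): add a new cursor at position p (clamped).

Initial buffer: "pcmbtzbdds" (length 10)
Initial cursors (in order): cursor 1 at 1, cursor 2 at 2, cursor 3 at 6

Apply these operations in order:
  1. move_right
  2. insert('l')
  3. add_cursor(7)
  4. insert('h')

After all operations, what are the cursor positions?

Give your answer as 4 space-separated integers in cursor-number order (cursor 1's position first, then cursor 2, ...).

After op 1 (move_right): buffer="pcmbtzbdds" (len 10), cursors c1@2 c2@3 c3@7, authorship ..........
After op 2 (insert('l')): buffer="pclmlbtzbldds" (len 13), cursors c1@3 c2@5 c3@10, authorship ..1.2....3...
After op 3 (add_cursor(7)): buffer="pclmlbtzbldds" (len 13), cursors c1@3 c2@5 c4@7 c3@10, authorship ..1.2....3...
After op 4 (insert('h')): buffer="pclhmlhbthzblhdds" (len 17), cursors c1@4 c2@7 c4@10 c3@14, authorship ..11.22..4..33...

Answer: 4 7 14 10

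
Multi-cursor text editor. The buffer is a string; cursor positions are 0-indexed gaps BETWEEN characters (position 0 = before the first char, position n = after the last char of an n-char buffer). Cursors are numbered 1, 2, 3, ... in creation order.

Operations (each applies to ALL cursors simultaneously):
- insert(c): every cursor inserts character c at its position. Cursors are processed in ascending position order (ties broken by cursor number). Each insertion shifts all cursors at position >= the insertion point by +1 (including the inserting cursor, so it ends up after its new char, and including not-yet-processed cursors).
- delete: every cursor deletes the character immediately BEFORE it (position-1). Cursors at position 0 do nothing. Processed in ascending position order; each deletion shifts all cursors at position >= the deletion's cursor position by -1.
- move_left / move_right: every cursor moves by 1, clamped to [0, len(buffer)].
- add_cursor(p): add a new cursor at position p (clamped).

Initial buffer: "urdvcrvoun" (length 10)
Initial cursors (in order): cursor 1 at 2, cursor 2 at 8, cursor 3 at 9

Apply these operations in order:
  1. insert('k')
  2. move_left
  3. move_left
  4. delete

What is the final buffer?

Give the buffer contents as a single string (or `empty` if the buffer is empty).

Answer: rkdvcroukn

Derivation:
After op 1 (insert('k')): buffer="urkdvcrvokukn" (len 13), cursors c1@3 c2@10 c3@12, authorship ..1......2.3.
After op 2 (move_left): buffer="urkdvcrvokukn" (len 13), cursors c1@2 c2@9 c3@11, authorship ..1......2.3.
After op 3 (move_left): buffer="urkdvcrvokukn" (len 13), cursors c1@1 c2@8 c3@10, authorship ..1......2.3.
After op 4 (delete): buffer="rkdvcroukn" (len 10), cursors c1@0 c2@6 c3@7, authorship .1......3.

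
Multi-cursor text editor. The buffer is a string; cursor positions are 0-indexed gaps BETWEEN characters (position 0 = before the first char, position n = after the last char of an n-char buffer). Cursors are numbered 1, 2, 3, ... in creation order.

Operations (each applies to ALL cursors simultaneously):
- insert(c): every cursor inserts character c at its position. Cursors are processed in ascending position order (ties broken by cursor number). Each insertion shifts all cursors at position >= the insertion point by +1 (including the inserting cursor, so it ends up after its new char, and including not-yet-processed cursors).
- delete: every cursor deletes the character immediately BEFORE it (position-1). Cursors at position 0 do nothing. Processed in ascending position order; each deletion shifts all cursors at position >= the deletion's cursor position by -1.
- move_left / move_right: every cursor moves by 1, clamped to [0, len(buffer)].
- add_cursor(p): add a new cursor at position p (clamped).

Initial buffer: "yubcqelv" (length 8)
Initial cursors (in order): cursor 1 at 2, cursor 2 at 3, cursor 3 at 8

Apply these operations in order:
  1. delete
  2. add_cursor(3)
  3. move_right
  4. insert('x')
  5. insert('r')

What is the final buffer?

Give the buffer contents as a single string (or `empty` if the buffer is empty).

Answer: ycxxrrqexrlxr

Derivation:
After op 1 (delete): buffer="ycqel" (len 5), cursors c1@1 c2@1 c3@5, authorship .....
After op 2 (add_cursor(3)): buffer="ycqel" (len 5), cursors c1@1 c2@1 c4@3 c3@5, authorship .....
After op 3 (move_right): buffer="ycqel" (len 5), cursors c1@2 c2@2 c4@4 c3@5, authorship .....
After op 4 (insert('x')): buffer="ycxxqexlx" (len 9), cursors c1@4 c2@4 c4@7 c3@9, authorship ..12..4.3
After op 5 (insert('r')): buffer="ycxxrrqexrlxr" (len 13), cursors c1@6 c2@6 c4@10 c3@13, authorship ..1212..44.33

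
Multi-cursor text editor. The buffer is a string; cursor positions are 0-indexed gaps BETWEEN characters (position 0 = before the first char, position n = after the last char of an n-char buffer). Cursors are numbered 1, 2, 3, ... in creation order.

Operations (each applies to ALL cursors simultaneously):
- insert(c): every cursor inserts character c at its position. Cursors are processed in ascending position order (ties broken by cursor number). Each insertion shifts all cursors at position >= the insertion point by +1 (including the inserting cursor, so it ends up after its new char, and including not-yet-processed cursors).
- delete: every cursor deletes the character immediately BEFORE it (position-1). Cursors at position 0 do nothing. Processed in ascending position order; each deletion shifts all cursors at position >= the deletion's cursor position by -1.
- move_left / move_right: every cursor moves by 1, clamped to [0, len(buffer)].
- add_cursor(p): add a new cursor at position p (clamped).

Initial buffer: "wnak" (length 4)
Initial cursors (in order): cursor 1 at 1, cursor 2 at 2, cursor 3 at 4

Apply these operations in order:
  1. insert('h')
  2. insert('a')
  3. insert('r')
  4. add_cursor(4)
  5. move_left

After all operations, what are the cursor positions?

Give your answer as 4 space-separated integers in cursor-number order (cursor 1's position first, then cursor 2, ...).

Answer: 3 7 12 3

Derivation:
After op 1 (insert('h')): buffer="whnhakh" (len 7), cursors c1@2 c2@4 c3@7, authorship .1.2..3
After op 2 (insert('a')): buffer="whanhaakha" (len 10), cursors c1@3 c2@6 c3@10, authorship .11.22..33
After op 3 (insert('r')): buffer="wharnharakhar" (len 13), cursors c1@4 c2@8 c3@13, authorship .111.222..333
After op 4 (add_cursor(4)): buffer="wharnharakhar" (len 13), cursors c1@4 c4@4 c2@8 c3@13, authorship .111.222..333
After op 5 (move_left): buffer="wharnharakhar" (len 13), cursors c1@3 c4@3 c2@7 c3@12, authorship .111.222..333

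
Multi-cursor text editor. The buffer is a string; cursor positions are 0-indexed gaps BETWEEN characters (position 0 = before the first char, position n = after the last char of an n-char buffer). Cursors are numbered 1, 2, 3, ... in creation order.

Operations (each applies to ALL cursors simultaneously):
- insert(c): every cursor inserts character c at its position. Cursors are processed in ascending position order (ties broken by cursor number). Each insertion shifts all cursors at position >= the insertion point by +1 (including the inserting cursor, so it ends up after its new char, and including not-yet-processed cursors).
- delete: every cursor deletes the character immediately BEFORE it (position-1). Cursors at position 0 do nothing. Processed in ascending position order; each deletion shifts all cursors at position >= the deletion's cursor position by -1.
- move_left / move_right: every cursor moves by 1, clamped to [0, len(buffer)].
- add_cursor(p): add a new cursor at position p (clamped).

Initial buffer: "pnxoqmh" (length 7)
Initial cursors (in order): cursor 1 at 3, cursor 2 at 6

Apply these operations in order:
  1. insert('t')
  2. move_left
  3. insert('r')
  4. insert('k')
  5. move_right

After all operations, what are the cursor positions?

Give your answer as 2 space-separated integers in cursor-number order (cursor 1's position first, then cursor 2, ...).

Answer: 6 12

Derivation:
After op 1 (insert('t')): buffer="pnxtoqmth" (len 9), cursors c1@4 c2@8, authorship ...1...2.
After op 2 (move_left): buffer="pnxtoqmth" (len 9), cursors c1@3 c2@7, authorship ...1...2.
After op 3 (insert('r')): buffer="pnxrtoqmrth" (len 11), cursors c1@4 c2@9, authorship ...11...22.
After op 4 (insert('k')): buffer="pnxrktoqmrkth" (len 13), cursors c1@5 c2@11, authorship ...111...222.
After op 5 (move_right): buffer="pnxrktoqmrkth" (len 13), cursors c1@6 c2@12, authorship ...111...222.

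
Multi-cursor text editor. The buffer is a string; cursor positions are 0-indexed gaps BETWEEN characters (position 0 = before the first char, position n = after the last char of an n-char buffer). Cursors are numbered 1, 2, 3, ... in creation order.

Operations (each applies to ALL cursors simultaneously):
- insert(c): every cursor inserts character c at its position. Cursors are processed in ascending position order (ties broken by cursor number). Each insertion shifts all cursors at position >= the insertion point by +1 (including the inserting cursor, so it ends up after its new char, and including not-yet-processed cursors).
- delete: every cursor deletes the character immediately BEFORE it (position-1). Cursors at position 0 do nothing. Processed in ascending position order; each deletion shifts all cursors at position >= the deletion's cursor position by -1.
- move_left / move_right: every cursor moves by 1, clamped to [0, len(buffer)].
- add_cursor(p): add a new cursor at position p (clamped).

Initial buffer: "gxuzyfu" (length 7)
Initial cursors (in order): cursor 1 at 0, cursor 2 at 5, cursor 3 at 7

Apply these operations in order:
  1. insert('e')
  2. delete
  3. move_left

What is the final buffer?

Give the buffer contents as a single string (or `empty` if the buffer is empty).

Answer: gxuzyfu

Derivation:
After op 1 (insert('e')): buffer="egxuzyefue" (len 10), cursors c1@1 c2@7 c3@10, authorship 1.....2..3
After op 2 (delete): buffer="gxuzyfu" (len 7), cursors c1@0 c2@5 c3@7, authorship .......
After op 3 (move_left): buffer="gxuzyfu" (len 7), cursors c1@0 c2@4 c3@6, authorship .......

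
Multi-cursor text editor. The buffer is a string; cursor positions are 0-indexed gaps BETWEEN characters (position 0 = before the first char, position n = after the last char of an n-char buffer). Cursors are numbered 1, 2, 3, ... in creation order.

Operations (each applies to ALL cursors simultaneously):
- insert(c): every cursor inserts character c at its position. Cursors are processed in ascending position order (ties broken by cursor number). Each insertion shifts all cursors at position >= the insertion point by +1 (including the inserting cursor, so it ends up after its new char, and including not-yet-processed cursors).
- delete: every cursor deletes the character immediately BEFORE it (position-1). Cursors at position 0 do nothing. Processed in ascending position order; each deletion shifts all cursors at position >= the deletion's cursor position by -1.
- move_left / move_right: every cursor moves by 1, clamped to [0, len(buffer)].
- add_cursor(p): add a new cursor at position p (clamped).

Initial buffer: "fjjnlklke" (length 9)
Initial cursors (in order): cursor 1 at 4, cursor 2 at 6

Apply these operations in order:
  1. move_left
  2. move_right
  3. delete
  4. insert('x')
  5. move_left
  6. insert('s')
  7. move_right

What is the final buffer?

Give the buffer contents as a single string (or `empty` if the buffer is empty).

After op 1 (move_left): buffer="fjjnlklke" (len 9), cursors c1@3 c2@5, authorship .........
After op 2 (move_right): buffer="fjjnlklke" (len 9), cursors c1@4 c2@6, authorship .........
After op 3 (delete): buffer="fjjllke" (len 7), cursors c1@3 c2@4, authorship .......
After op 4 (insert('x')): buffer="fjjxlxlke" (len 9), cursors c1@4 c2@6, authorship ...1.2...
After op 5 (move_left): buffer="fjjxlxlke" (len 9), cursors c1@3 c2@5, authorship ...1.2...
After op 6 (insert('s')): buffer="fjjsxlsxlke" (len 11), cursors c1@4 c2@7, authorship ...11.22...
After op 7 (move_right): buffer="fjjsxlsxlke" (len 11), cursors c1@5 c2@8, authorship ...11.22...

Answer: fjjsxlsxlke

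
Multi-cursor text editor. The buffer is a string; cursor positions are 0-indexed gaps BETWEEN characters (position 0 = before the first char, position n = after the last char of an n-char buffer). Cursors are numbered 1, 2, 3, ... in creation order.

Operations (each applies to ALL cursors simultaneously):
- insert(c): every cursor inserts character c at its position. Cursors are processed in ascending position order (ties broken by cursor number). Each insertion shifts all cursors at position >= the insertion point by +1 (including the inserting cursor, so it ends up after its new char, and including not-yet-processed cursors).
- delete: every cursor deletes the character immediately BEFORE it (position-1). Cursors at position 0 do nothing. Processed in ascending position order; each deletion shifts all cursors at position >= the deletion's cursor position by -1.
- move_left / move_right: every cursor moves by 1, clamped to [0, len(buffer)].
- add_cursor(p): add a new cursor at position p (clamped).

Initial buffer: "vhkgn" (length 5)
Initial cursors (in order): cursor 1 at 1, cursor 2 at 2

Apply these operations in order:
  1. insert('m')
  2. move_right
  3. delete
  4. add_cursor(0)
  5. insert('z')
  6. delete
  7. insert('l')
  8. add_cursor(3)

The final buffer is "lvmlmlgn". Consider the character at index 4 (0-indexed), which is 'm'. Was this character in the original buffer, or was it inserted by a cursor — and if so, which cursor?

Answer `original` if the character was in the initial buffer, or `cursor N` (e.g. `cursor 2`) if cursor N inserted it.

After op 1 (insert('m')): buffer="vmhmkgn" (len 7), cursors c1@2 c2@4, authorship .1.2...
After op 2 (move_right): buffer="vmhmkgn" (len 7), cursors c1@3 c2@5, authorship .1.2...
After op 3 (delete): buffer="vmmgn" (len 5), cursors c1@2 c2@3, authorship .12..
After op 4 (add_cursor(0)): buffer="vmmgn" (len 5), cursors c3@0 c1@2 c2@3, authorship .12..
After op 5 (insert('z')): buffer="zvmzmzgn" (len 8), cursors c3@1 c1@4 c2@6, authorship 3.1122..
After op 6 (delete): buffer="vmmgn" (len 5), cursors c3@0 c1@2 c2@3, authorship .12..
After op 7 (insert('l')): buffer="lvmlmlgn" (len 8), cursors c3@1 c1@4 c2@6, authorship 3.1122..
After op 8 (add_cursor(3)): buffer="lvmlmlgn" (len 8), cursors c3@1 c4@3 c1@4 c2@6, authorship 3.1122..
Authorship (.=original, N=cursor N): 3 . 1 1 2 2 . .
Index 4: author = 2

Answer: cursor 2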